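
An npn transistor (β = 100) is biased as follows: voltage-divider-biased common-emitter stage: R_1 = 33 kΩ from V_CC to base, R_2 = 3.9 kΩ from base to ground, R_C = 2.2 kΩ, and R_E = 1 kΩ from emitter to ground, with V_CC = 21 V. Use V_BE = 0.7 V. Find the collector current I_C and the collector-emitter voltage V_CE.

I_C ≈ 1.5 mA, V_CE ≈ 16 V

Thevenize the base divider: V_Th = V_CC·R_2/(R_1+R_2) = 21×3.9/36.9 = 2.22 V, R_Th = R_1‖R_2 = 3.49 kΩ.
Base-emitter loop: V_Th = I_B·R_Th + V_BE + (β+1)I_B·R_E, so I_B = (2.22 − 0.7) / (3.49 + 101×1) = 0.0145 mA.
I_C = β·I_B = 100×0.0145 = 1.45 mA, and I_E = (β+1)I_B = 1.47 mA.
V_CE = V_CC − I_C·R_C − I_E·R_E = 21 − 1.45×2.2 − 1.47×1 = 16.3 V.
V_CE = 16.3 V > 0.2 V confirms active-region operation.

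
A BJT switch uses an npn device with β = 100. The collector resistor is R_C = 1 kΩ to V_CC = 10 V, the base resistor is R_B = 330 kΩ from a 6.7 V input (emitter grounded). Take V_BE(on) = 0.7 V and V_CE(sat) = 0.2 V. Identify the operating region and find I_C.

active; I_C ≈ 1.8 mA

Assume active. Base-emitter loop: I_B = (V_BB − V_BE)/R_B = (6.7 − 0.7)/330 = 0.0182 mA.
I_C = β·I_B = 100×0.0182 = 1.82 mA.
V_CE = V_CC − I_C·R_C = 10 − 1.82×1 = 8.18 V > V_CE(sat), so the active-region assumption holds.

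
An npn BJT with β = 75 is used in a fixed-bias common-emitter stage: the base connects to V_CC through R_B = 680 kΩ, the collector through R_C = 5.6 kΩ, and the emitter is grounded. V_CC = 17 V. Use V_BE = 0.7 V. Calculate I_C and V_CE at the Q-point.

I_C ≈ 1.8 mA, V_CE ≈ 6.9 V

Base loop: V_CC = I_B·R_B + V_BE, so I_B = (17 − 0.7)/680 kΩ = 0.024 mA.
In the active region I_C = β·I_B = 75 × 0.024 = 1.8 mA.
Collector loop: V_CE = V_CC − I_C·R_C = 17 − 1.8×5.6 = 6.93 V.
Since V_CE = 6.93 V > V_CE(sat) ≈ 0.2 V, the transistor is in the active region as assumed.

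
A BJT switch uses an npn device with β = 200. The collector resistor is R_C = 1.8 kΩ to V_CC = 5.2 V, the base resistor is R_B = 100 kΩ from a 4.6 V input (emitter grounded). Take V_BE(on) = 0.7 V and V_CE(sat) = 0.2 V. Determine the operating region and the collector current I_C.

saturation; I_C ≈ 2.8 mA

Assume active: I_B = (4.6 − 0.7)/100 = 0.039 mA, giving I_C = β·I_B = 7.8 mA.
But then V_CE = 5.2 − 7.8×1.8 = -8.84 V < V_CE(sat) = 0.2 V — impossible in the active region.
So the transistor is saturated. With V_CE = 0.2 V, I_C = (V_CC − 0.2)/R_C = 5/1.8 = 2.78 mA.
Check: β·I_B = 7.8 mA > I_C = 2.78 mA, confirming saturation.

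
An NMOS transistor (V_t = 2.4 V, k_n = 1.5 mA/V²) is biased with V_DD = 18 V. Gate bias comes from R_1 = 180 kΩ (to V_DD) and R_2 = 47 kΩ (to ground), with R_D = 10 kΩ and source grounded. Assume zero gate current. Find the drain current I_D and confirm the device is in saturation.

I_D ≈ 1.3 mA

V_G = V_DD·R_2/(R_1+R_2) = 18×47/227 = 3.73 V. With the source grounded, V_GS = V_G = 3.73 V.
Assume saturation: I_D = (k_n/2)(V_GS − V_t)² = (1.5/2)×(3.73 − 2.4)² = 0.75×1.33² = 1.32 mA.
V_DS = V_DD − I_D·R_D = 18 − 1.32×10 = 4.8 V.
Saturation requires V_DS ≥ V_GS − V_t = 1.33 V; 4.8 ≥ 1.33 ✓.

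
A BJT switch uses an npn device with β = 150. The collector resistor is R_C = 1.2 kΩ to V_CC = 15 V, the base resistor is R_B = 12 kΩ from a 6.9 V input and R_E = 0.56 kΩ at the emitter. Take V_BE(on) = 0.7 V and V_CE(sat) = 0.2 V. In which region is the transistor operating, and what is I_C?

saturation; I_C ≈ 8.4 mA

Assume active: I_B = (6.9 − 0.7)/(12 + 151×0.56) = 0.0642 mA, I_C = β·I_B = 9.63 mA.
Then V_CE = 15 − 9.63×1.2 − 9.7×0.56 = -1.99 V < 0.2 V — the active assumption fails.
Re-solve with V_CE = 0.2 V. KCL at the emitter: V_E/R_E = (V_BB−0.7−V_E)/R_B + (V_CC−0.2−V_E)/R_C, giving V_E = 4.76 V.
I_C = (V_CC − 0.2 − V_E)/R_C = (14.8 − 4.76)/1.2 = 8.37 mA.
Check: I_B = (6.2 − 4.76)/12 = 0.12 mA, and β·I_B = 18.1 mA > I_C, confirming saturation.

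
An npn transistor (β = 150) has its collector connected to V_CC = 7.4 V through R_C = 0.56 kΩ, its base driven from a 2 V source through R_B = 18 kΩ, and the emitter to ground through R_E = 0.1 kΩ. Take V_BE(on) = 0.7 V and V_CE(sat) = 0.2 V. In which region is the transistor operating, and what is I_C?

Assume active. Base-emitter loop: I_B = (V_BB − V_BE)/(R_B + (β+1)R_E) = (2 − 0.7)/(18 + 151×0.1) = 0.0393 mA.
I_C = β·I_B = 150×0.0393 = 5.89 mA.
V_CE = V_CC − I_C·R_C − I_E·R_E = 7.4 − 5.89×0.56 − 5.93×0.1 = 3.51 V > V_CE(sat), so the active-region assumption holds.

active; I_C ≈ 5.9 mA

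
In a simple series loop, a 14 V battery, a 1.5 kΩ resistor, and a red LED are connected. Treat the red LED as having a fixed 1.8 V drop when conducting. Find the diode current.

KVL around the loop: 14 = V_D + I·R = 1.8 + I × 1.5 kΩ.
So I = (14 − 1.8) / 1.5 kΩ = 12.2 / 1.5 = 8.13 mA.

I ≈ 8.1 mA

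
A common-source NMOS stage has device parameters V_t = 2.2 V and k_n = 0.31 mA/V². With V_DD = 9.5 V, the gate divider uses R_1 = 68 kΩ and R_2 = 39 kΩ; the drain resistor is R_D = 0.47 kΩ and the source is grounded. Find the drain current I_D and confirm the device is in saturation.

V_G = V_DD·R_2/(R_1+R_2) = 9.5×39/107 = 3.46 V. With the source grounded, V_GS = V_G = 3.46 V.
Assume saturation: I_D = (k_n/2)(V_GS − V_t)² = (0.31/2)×(3.46 − 2.2)² = 0.155×1.26² = 0.247 mA.
V_DS = V_DD − I_D·R_D = 9.5 − 0.247×0.47 = 9.38 V.
Saturation requires V_DS ≥ V_GS − V_t = 1.26 V; 9.38 ≥ 1.26 ✓.

I_D ≈ 0.25 mA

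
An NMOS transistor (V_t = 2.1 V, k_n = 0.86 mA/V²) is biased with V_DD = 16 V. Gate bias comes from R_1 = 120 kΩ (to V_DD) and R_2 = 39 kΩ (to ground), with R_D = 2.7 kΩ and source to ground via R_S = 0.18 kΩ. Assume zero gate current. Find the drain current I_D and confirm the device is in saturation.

V_G = V_DD·R_2/(R_1+R_2) = 16×39/159 = 3.92 V.
Assume saturation: I_D = (k_n/2)(V_GS − V_t)² with V_GS = V_G − I_D·R_S = 3.92 − 0.18·I_D.
Substituting gives 0.0139·I_D² − 1.28·I_D + 1.43 = 0, with roots I_D = 1.13 or 90.9 mA.
The root I_D = 90.9 mA gives V_GS = -12.4 V ≤ V_t, so take I_D = 1.13 mA.
Then V_GS = 3.72 V and V_DS = V_DD − I_D(R_D+R_S) = 16 − 1.13×2.88 = 12.7 V.
Saturation requires V_DS ≥ V_GS − V_t = 1.62 V; 12.7 ≥ 1.62 ✓.

I_D ≈ 1.1 mA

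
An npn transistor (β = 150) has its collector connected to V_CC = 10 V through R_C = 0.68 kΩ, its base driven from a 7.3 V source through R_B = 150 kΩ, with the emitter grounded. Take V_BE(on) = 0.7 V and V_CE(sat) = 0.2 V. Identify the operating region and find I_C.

active; I_C ≈ 6.6 mA

Assume active. Base-emitter loop: I_B = (V_BB − V_BE)/R_B = (7.3 − 0.7)/150 = 0.044 mA.
I_C = β·I_B = 150×0.044 = 6.6 mA.
V_CE = V_CC − I_C·R_C = 10 − 6.6×0.68 = 5.51 V > V_CE(sat), so the active-region assumption holds.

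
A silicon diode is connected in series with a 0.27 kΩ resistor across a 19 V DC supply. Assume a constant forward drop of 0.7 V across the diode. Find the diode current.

I ≈ 68 mA

KVL around the loop: 19 = V_D + I·R = 0.7 + I × 0.27 kΩ.
So I = (19 − 0.7) / 0.27 kΩ = 18.3 / 0.27 = 67.8 mA.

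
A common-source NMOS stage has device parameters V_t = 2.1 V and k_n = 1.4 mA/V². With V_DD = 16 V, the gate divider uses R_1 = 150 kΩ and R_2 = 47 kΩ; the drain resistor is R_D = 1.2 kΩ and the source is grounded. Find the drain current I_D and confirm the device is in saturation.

V_G = V_DD·R_2/(R_1+R_2) = 16×47/197 = 3.82 V. With the source grounded, V_GS = V_G = 3.82 V.
Assume saturation: I_D = (k_n/2)(V_GS − V_t)² = (1.4/2)×(3.82 − 2.1)² = 0.7×1.72² = 2.06 mA.
V_DS = V_DD − I_D·R_D = 16 − 2.06×1.2 = 13.5 V.
Saturation requires V_DS ≥ V_GS − V_t = 1.72 V; 13.5 ≥ 1.72 ✓.

I_D ≈ 2.1 mA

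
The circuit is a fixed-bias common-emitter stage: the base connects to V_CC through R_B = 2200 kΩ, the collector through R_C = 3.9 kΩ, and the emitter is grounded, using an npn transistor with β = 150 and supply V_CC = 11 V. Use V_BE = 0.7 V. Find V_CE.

Base loop: V_CC = I_B·R_B + V_BE, so I_B = (11 − 0.7)/2200 kΩ = 0.00468 mA.
In the active region I_C = β·I_B = 150 × 0.00468 = 0.702 mA.
Collector loop: V_CE = V_CC − I_C·R_C = 11 − 0.702×3.9 = 8.26 V.
Since V_CE = 8.26 V > V_CE(sat) ≈ 0.2 V, the transistor is in the active region as assumed.

V_CE ≈ 8.3 V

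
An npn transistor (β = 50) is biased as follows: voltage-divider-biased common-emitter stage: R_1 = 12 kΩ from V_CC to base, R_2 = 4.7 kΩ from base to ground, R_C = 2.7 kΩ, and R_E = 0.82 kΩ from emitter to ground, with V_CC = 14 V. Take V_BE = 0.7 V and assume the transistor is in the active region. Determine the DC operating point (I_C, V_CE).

I_C ≈ 3.6 mA, V_CE ≈ 1.3 V

Thevenize the base divider: V_Th = V_CC·R_2/(R_1+R_2) = 14×4.7/16.7 = 3.94 V, R_Th = R_1‖R_2 = 3.38 kΩ.
Base-emitter loop: V_Th = I_B·R_Th + V_BE + (β+1)I_B·R_E, so I_B = (3.94 − 0.7) / (3.38 + 51×0.82) = 0.0717 mA.
I_C = β·I_B = 50×0.0717 = 3.58 mA, and I_E = (β+1)I_B = 3.66 mA.
V_CE = V_CC − I_C·R_C − I_E·R_E = 14 − 3.58×2.7 − 3.66×0.82 = 1.32 V.
V_CE = 1.32 V > 0.2 V confirms active-region operation.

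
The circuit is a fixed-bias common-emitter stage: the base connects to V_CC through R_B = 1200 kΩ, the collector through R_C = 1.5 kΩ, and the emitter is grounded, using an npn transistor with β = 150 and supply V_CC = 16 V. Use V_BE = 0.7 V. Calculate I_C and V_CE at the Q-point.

Base loop: V_CC = I_B·R_B + V_BE, so I_B = (16 − 0.7)/1200 kΩ = 0.0128 mA.
In the active region I_C = β·I_B = 150 × 0.0128 = 1.91 mA.
Collector loop: V_CE = V_CC − I_C·R_C = 16 − 1.91×1.5 = 13.1 V.
Since V_CE = 13.1 V > V_CE(sat) ≈ 0.2 V, the transistor is in the active region as assumed.

I_C ≈ 1.9 mA, V_CE ≈ 13 V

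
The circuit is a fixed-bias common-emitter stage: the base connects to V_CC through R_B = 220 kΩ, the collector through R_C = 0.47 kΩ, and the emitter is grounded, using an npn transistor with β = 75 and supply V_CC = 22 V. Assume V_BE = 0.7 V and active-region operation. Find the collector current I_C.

I_C ≈ 7.3 mA

Base loop: V_CC = I_B·R_B + V_BE, so I_B = (22 − 0.7)/220 kΩ = 0.0968 mA.
In the active region I_C = β·I_B = 75 × 0.0968 = 7.26 mA.
Collector loop: V_CE = V_CC − I_C·R_C = 22 − 7.26×0.47 = 18.6 V.
Since V_CE = 18.6 V > V_CE(sat) ≈ 0.2 V, the transistor is in the active region as assumed.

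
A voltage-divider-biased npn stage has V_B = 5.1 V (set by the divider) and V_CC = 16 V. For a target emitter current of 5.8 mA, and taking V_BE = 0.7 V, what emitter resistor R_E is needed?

R_E ≈ 0.76 kΩ

V_E = V_B − V_BE = 5.1 − 0.7 = 4.4 V.
R_E = V_E / I_E = 4.4 / 5.8 = 0.759 kΩ.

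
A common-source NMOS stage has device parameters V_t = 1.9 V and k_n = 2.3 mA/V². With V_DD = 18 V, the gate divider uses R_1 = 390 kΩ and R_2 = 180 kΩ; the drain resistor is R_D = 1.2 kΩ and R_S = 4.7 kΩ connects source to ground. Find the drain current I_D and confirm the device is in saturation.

I_D ≈ 0.65 mA

V_G = V_DD·R_2/(R_1+R_2) = 18×180/570 = 5.68 V.
Assume saturation: I_D = (k_n/2)(V_GS − V_t)² with V_GS = V_G − I_D·R_S = 5.68 − 4.7·I_D.
Substituting gives 25.4·I_D² − 41.9·I_D + 16.5 = 0, with roots I_D = 0.646 or 1 mA.
The root I_D = 1 mA gives V_GS = 0.966 V ≤ V_t, so take I_D = 0.646 mA.
Then V_GS = 2.65 V and V_DS = V_DD − I_D(R_D+R_S) = 18 − 0.646×5.9 = 14.2 V.
Saturation requires V_DS ≥ V_GS − V_t = 0.749 V; 14.2 ≥ 0.749 ✓.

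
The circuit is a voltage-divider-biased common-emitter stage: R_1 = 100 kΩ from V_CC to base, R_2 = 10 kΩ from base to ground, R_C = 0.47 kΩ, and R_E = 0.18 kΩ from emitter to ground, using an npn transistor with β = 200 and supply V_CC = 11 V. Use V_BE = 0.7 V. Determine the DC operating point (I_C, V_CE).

Thevenize the base divider: V_Th = V_CC·R_2/(R_1+R_2) = 11×10/110 = 1 V, R_Th = R_1‖R_2 = 9.09 kΩ.
Base-emitter loop: V_Th = I_B·R_Th + V_BE + (β+1)I_B·R_E, so I_B = (1 − 0.7) / (9.09 + 201×0.18) = 0.00663 mA.
I_C = β·I_B = 200×0.00663 = 1.33 mA, and I_E = (β+1)I_B = 1.33 mA.
V_CE = V_CC − I_C·R_C − I_E·R_E = 11 − 1.33×0.47 − 1.33×0.18 = 10.1 V.
V_CE = 10.1 V > 0.2 V confirms active-region operation.

I_C ≈ 1.3 mA, V_CE ≈ 10 V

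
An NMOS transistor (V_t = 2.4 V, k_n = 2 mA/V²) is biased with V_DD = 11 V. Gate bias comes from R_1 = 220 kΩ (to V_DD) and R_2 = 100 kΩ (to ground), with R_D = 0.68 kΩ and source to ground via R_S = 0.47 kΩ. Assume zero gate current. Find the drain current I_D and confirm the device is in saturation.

V_G = V_DD·R_2/(R_1+R_2) = 11×100/320 = 3.44 V.
Assume saturation: I_D = (k_n/2)(V_GS − V_t)² with V_GS = V_G − I_D·R_S = 3.44 − 0.47·I_D.
Substituting gives 0.221·I_D² − 1.98·I_D + 1.08 = 0, with roots I_D = 0.583 or 8.36 mA.
The root I_D = 8.36 mA gives V_GS = -0.491 V ≤ V_t, so take I_D = 0.583 mA.
Then V_GS = 3.16 V and V_DS = V_DD − I_D(R_D+R_S) = 11 − 0.583×1.15 = 10.3 V.
Saturation requires V_DS ≥ V_GS − V_t = 0.764 V; 10.3 ≥ 0.764 ✓.

I_D ≈ 0.58 mA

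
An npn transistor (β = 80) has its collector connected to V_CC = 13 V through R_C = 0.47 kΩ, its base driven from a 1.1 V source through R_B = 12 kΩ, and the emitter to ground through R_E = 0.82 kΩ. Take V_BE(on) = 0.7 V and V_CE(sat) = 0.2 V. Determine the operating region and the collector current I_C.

active; I_C ≈ 0.41 mA

Assume active. Base-emitter loop: I_B = (V_BB − V_BE)/(R_B + (β+1)R_E) = (1.1 − 0.7)/(12 + 81×0.82) = 0.0051 mA.
I_C = β·I_B = 80×0.0051 = 0.408 mA.
V_CE = V_CC − I_C·R_C − I_E·R_E = 13 − 0.408×0.47 − 0.413×0.82 = 12.5 V > V_CE(sat), so the active-region assumption holds.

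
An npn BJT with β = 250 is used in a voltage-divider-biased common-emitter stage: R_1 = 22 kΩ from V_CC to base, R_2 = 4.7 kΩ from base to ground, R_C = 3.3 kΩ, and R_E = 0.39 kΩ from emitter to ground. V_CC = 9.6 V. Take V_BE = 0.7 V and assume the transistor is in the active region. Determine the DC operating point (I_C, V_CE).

I_C ≈ 2.4 mA, V_CE ≈ 0.62 V

Thevenize the base divider: V_Th = V_CC·R_2/(R_1+R_2) = 9.6×4.7/26.7 = 1.69 V, R_Th = R_1‖R_2 = 3.87 kΩ.
Base-emitter loop: V_Th = I_B·R_Th + V_BE + (β+1)I_B·R_E, so I_B = (1.69 − 0.7) / (3.87 + 251×0.39) = 0.00973 mA.
I_C = β·I_B = 250×0.00973 = 2.43 mA, and I_E = (β+1)I_B = 2.44 mA.
V_CE = V_CC − I_C·R_C − I_E·R_E = 9.6 − 2.43×3.3 − 2.44×0.39 = 0.623 V.
V_CE = 0.623 V > 0.2 V confirms active-region operation.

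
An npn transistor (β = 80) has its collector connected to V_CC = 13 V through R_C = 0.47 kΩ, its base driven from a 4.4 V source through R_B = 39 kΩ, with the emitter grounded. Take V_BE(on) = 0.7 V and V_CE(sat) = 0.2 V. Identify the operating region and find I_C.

Assume active. Base-emitter loop: I_B = (V_BB − V_BE)/R_B = (4.4 − 0.7)/39 = 0.0949 mA.
I_C = β·I_B = 80×0.0949 = 7.59 mA.
V_CE = V_CC − I_C·R_C = 13 − 7.59×0.47 = 9.43 V > V_CE(sat), so the active-region assumption holds.

active; I_C ≈ 7.6 mA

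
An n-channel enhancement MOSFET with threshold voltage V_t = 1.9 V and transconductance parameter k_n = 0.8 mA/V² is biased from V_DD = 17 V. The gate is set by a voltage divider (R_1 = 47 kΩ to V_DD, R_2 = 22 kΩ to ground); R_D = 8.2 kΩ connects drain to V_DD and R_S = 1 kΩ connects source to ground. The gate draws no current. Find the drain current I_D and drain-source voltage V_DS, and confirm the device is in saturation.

V_G = V_DD·R_2/(R_1+R_2) = 17×22/69 = 5.42 V.
Assume saturation: I_D = (k_n/2)(V_GS − V_t)² with V_GS = V_G − I_D·R_S = 5.42 − 1·I_D.
Substituting gives 0.4·I_D² − 3.82·I_D + 4.96 = 0, with roots I_D = 1.55 or 7.99 mA.
The root I_D = 7.99 mA gives V_GS = -2.57 V ≤ V_t, so take I_D = 1.55 mA.
Then V_GS = 3.87 V and V_DS = V_DD − I_D(R_D+R_S) = 17 − 1.55×9.2 = 2.73 V.
Saturation requires V_DS ≥ V_GS − V_t = 1.97 V; 2.73 ≥ 1.97 ✓.

I_D ≈ 1.6 mA, V_DS ≈ 2.7 V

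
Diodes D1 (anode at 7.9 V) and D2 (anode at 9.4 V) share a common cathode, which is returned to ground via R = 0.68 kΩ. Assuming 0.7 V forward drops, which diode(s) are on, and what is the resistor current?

Only D2 conducts; I_R ≈ 13 mA

Assume both conduct. Then node N would need to be at both 7.9−0.7 = 7.2 V and 9.4−0.7 = 8.7 V, which is impossible.
Assume only D2 conducts: V_N = 9.4 − 0.7 = 8.7 V, so I_R = 8.7/0.68 = 12.8 mA.
Check D1: its anode-to-cathode voltage is 7.9 − 8.7 = -0.8 V < 0.7 V, so it is off. The assumption is consistent.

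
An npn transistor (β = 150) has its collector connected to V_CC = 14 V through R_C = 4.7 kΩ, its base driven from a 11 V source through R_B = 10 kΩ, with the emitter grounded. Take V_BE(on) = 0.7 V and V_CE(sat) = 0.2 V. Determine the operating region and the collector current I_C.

Assume active: I_B = (11 − 0.7)/10 = 1.03 mA, giving I_C = β·I_B = 154 mA.
But then V_CE = 14 − 154×4.7 = -712 V < V_CE(sat) = 0.2 V — impossible in the active region.
So the transistor is saturated. With V_CE = 0.2 V, I_C = (V_CC − 0.2)/R_C = 13.8/4.7 = 2.94 mA.
Check: β·I_B = 154 mA > I_C = 2.94 mA, confirming saturation.

saturation; I_C ≈ 2.9 mA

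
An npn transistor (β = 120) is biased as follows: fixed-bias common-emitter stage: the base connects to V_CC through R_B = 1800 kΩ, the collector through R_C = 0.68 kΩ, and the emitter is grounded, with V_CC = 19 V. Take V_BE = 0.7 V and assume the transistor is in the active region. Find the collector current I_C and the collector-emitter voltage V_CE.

Base loop: V_CC = I_B·R_B + V_BE, so I_B = (19 − 0.7)/1800 kΩ = 0.0102 mA.
In the active region I_C = β·I_B = 120 × 0.0102 = 1.22 mA.
Collector loop: V_CE = V_CC − I_C·R_C = 19 − 1.22×0.68 = 18.2 V.
Since V_CE = 18.2 V > V_CE(sat) ≈ 0.2 V, the transistor is in the active region as assumed.

I_C ≈ 1.2 mA, V_CE ≈ 18 V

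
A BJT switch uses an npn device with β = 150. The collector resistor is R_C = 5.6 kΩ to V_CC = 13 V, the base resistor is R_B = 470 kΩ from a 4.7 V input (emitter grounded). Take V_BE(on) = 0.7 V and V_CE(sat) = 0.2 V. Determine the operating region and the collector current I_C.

Assume active. Base-emitter loop: I_B = (V_BB − V_BE)/R_B = (4.7 − 0.7)/470 = 0.00851 mA.
I_C = β·I_B = 150×0.00851 = 1.28 mA.
V_CE = V_CC − I_C·R_C = 13 − 1.28×5.6 = 5.85 V > V_CE(sat), so the active-region assumption holds.

active; I_C ≈ 1.3 mA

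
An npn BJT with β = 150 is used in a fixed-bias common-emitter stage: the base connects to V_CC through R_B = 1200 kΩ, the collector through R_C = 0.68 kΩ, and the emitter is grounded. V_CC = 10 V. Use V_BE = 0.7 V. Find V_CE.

V_CE ≈ 9.2 V

Base loop: V_CC = I_B·R_B + V_BE, so I_B = (10 − 0.7)/1200 kΩ = 0.00775 mA.
In the active region I_C = β·I_B = 150 × 0.00775 = 1.16 mA.
Collector loop: V_CE = V_CC − I_C·R_C = 10 − 1.16×0.68 = 9.21 V.
Since V_CE = 9.21 V > V_CE(sat) ≈ 0.2 V, the transistor is in the active region as assumed.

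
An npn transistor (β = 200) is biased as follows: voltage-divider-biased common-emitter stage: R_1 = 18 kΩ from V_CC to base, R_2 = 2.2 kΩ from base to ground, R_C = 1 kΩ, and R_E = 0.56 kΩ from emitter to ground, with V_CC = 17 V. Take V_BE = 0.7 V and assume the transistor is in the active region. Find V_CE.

Thevenize the base divider: V_Th = V_CC·R_2/(R_1+R_2) = 17×2.2/20.2 = 1.85 V, R_Th = R_1‖R_2 = 1.96 kΩ.
Base-emitter loop: V_Th = I_B·R_Th + V_BE + (β+1)I_B·R_E, so I_B = (1.85 − 0.7) / (1.96 + 201×0.56) = 0.0101 mA.
I_C = β·I_B = 200×0.0101 = 2.01 mA, and I_E = (β+1)I_B = 2.02 mA.
V_CE = V_CC − I_C·R_C − I_E·R_E = 17 − 2.01×1 − 2.02×0.56 = 13.9 V.
V_CE = 13.9 V > 0.2 V confirms active-region operation.

V_CE ≈ 14 V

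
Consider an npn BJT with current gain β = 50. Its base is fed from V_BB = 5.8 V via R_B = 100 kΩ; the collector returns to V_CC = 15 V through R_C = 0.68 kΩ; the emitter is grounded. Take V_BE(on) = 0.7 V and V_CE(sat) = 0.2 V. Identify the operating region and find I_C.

active; I_C ≈ 2.5 mA

Assume active. Base-emitter loop: I_B = (V_BB − V_BE)/R_B = (5.8 − 0.7)/100 = 0.051 mA.
I_C = β·I_B = 50×0.051 = 2.55 mA.
V_CE = V_CC − I_C·R_C = 15 − 2.55×0.68 = 13.3 V > V_CE(sat), so the active-region assumption holds.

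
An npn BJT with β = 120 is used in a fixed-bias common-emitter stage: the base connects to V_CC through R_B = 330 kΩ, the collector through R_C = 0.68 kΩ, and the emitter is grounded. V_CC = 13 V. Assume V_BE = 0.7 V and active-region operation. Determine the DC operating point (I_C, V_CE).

Base loop: V_CC = I_B·R_B + V_BE, so I_B = (13 − 0.7)/330 kΩ = 0.0373 mA.
In the active region I_C = β·I_B = 120 × 0.0373 = 4.47 mA.
Collector loop: V_CE = V_CC − I_C·R_C = 13 − 4.47×0.68 = 9.96 V.
Since V_CE = 9.96 V > V_CE(sat) ≈ 0.2 V, the transistor is in the active region as assumed.

I_C ≈ 4.5 mA, V_CE ≈ 10 V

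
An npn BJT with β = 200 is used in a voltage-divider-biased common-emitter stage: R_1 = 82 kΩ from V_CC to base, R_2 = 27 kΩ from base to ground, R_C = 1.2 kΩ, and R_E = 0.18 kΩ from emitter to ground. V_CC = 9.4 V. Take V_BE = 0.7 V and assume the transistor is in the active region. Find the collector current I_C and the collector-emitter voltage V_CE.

Thevenize the base divider: V_Th = V_CC·R_2/(R_1+R_2) = 9.4×27/109 = 2.33 V, R_Th = R_1‖R_2 = 20.3 kΩ.
Base-emitter loop: V_Th = I_B·R_Th + V_BE + (β+1)I_B·R_E, so I_B = (2.33 − 0.7) / (20.3 + 201×0.18) = 0.0288 mA.
I_C = β·I_B = 200×0.0288 = 5.77 mA, and I_E = (β+1)I_B = 5.79 mA.
V_CE = V_CC − I_C·R_C − I_E·R_E = 9.4 − 5.77×1.2 − 5.79×0.18 = 1.44 V.
V_CE = 1.44 V > 0.2 V confirms active-region operation.

I_C ≈ 5.8 mA, V_CE ≈ 1.4 V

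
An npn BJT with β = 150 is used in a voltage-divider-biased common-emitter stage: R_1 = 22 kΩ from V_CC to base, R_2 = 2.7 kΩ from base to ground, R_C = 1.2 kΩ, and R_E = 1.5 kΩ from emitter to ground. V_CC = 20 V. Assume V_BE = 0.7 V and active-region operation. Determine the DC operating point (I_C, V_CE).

I_C ≈ 0.97 mA, V_CE ≈ 17 V

Thevenize the base divider: V_Th = V_CC·R_2/(R_1+R_2) = 20×2.7/24.7 = 2.19 V, R_Th = R_1‖R_2 = 2.4 kΩ.
Base-emitter loop: V_Th = I_B·R_Th + V_BE + (β+1)I_B·R_E, so I_B = (2.19 − 0.7) / (2.4 + 151×1.5) = 0.00649 mA.
I_C = β·I_B = 150×0.00649 = 0.974 mA, and I_E = (β+1)I_B = 0.98 mA.
V_CE = V_CC − I_C·R_C − I_E·R_E = 20 − 0.974×1.2 − 0.98×1.5 = 17.4 V.
V_CE = 17.4 V > 0.2 V confirms active-region operation.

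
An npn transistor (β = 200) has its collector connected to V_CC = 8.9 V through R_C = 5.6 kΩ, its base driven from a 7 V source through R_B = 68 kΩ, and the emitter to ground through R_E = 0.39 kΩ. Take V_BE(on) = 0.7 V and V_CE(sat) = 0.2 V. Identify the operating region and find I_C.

Assume active: I_B = (7 − 0.7)/(68 + 201×0.39) = 0.043 mA, I_C = β·I_B = 8.61 mA.
Then V_CE = 8.9 − 8.61×5.6 − 8.65×0.39 = -42.7 V < 0.2 V — the active assumption fails.
Re-solve with V_CE = 0.2 V. KCL at the emitter: V_E/R_E = (V_BB−0.7−V_E)/R_B + (V_CC−0.2−V_E)/R_C, giving V_E = 0.597 V.
I_C = (V_CC − 0.2 − V_E)/R_C = (8.7 − 0.597)/5.6 = 1.45 mA.
Check: I_B = (6.3 − 0.597)/68 = 0.0839 mA, and β·I_B = 16.8 mA > I_C, confirming saturation.

saturation; I_C ≈ 1.4 mA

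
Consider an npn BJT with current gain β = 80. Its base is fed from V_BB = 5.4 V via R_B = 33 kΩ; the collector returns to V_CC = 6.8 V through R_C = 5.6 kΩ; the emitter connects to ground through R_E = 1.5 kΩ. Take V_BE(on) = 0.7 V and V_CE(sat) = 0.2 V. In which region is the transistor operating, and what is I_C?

saturation; I_C ≈ 0.91 mA

Assume active: I_B = (5.4 − 0.7)/(33 + 81×1.5) = 0.0304 mA, I_C = β·I_B = 2.43 mA.
Then V_CE = 6.8 − 2.43×5.6 − 2.46×1.5 = -10.5 V < 0.2 V — the active assumption fails.
Re-solve with V_CE = 0.2 V. KCL at the emitter: V_E/R_E = (V_BB−0.7−V_E)/R_B + (V_CC−0.2−V_E)/R_C, giving V_E = 1.51 V.
I_C = (V_CC − 0.2 − V_E)/R_C = (6.6 − 1.51)/5.6 = 0.909 mA.
Check: I_B = (4.7 − 1.51)/33 = 0.0967 mA, and β·I_B = 7.74 mA > I_C, confirming saturation.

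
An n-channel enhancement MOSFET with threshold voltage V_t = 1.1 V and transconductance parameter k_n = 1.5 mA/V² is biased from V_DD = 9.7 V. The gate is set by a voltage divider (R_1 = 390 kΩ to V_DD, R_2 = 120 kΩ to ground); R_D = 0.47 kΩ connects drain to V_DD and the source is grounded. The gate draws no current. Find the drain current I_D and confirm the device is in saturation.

V_G = V_DD·R_2/(R_1+R_2) = 9.7×120/510 = 2.28 V. With the source grounded, V_GS = V_G = 2.28 V.
Assume saturation: I_D = (k_n/2)(V_GS − V_t)² = (1.5/2)×(2.28 − 1.1)² = 0.75×1.18² = 1.05 mA.
V_DS = V_DD − I_D·R_D = 9.7 − 1.05×0.47 = 9.21 V.
Saturation requires V_DS ≥ V_GS − V_t = 1.18 V; 9.21 ≥ 1.18 ✓.

I_D ≈ 1 mA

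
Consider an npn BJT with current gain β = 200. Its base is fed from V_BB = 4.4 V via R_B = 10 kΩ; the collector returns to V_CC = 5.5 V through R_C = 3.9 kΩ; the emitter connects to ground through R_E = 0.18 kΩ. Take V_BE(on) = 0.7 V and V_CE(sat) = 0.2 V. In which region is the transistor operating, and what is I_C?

saturation; I_C ≈ 1.3 mA

Assume active: I_B = (4.4 − 0.7)/(10 + 201×0.18) = 0.0801 mA, I_C = β·I_B = 16 mA.
Then V_CE = 5.5 − 16×3.9 − 16.1×0.18 = -59.9 V < 0.2 V — the active assumption fails.
Re-solve with V_CE = 0.2 V. KCL at the emitter: V_E/R_E = (V_BB−0.7−V_E)/R_B + (V_CC−0.2−V_E)/R_C, giving V_E = 0.292 V.
I_C = (V_CC − 0.2 − V_E)/R_C = (5.3 − 0.292)/3.9 = 1.28 mA.
Check: I_B = (3.7 − 0.292)/10 = 0.341 mA, and β·I_B = 68.2 mA > I_C, confirming saturation.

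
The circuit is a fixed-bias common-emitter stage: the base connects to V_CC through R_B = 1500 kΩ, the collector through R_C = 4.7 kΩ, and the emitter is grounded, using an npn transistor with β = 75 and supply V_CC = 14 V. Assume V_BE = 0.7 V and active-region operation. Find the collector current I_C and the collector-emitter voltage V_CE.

I_C ≈ 0.67 mA, V_CE ≈ 11 V

Base loop: V_CC = I_B·R_B + V_BE, so I_B = (14 − 0.7)/1500 kΩ = 0.00887 mA.
In the active region I_C = β·I_B = 75 × 0.00887 = 0.665 mA.
Collector loop: V_CE = V_CC − I_C·R_C = 14 − 0.665×4.7 = 10.9 V.
Since V_CE = 10.9 V > V_CE(sat) ≈ 0.2 V, the transistor is in the active region as assumed.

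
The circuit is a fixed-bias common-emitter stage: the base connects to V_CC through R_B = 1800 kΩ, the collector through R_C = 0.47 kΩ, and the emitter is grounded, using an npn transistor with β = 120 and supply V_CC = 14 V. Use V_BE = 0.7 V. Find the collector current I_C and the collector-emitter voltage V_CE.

Base loop: V_CC = I_B·R_B + V_BE, so I_B = (14 − 0.7)/1800 kΩ = 0.00739 mA.
In the active region I_C = β·I_B = 120 × 0.00739 = 0.887 mA.
Collector loop: V_CE = V_CC − I_C·R_C = 14 − 0.887×0.47 = 13.6 V.
Since V_CE = 13.6 V > V_CE(sat) ≈ 0.2 V, the transistor is in the active region as assumed.

I_C ≈ 0.89 mA, V_CE ≈ 14 V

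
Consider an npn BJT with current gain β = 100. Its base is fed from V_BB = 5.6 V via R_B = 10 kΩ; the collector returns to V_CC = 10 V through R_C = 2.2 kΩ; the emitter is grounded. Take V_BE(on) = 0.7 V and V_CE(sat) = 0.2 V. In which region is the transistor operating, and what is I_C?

saturation; I_C ≈ 4.5 mA

Assume active: I_B = (5.6 − 0.7)/10 = 0.49 mA, giving I_C = β·I_B = 49 mA.
But then V_CE = 10 − 49×2.2 = -97.8 V < V_CE(sat) = 0.2 V — impossible in the active region.
So the transistor is saturated. With V_CE = 0.2 V, I_C = (V_CC − 0.2)/R_C = 9.8/2.2 = 4.45 mA.
Check: β·I_B = 49 mA > I_C = 4.45 mA, confirming saturation.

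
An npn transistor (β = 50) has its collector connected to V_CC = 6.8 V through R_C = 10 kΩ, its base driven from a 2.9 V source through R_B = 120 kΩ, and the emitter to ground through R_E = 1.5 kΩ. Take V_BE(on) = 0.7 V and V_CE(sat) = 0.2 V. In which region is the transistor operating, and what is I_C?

active; I_C ≈ 0.56 mA

Assume active. Base-emitter loop: I_B = (V_BB − V_BE)/(R_B + (β+1)R_E) = (2.9 − 0.7)/(120 + 51×1.5) = 0.0112 mA.
I_C = β·I_B = 50×0.0112 = 0.56 mA.
V_CE = V_CC − I_C·R_C − I_E·R_E = 6.8 − 0.56×10 − 0.571×1.5 = 0.346 V > V_CE(sat), so the active-region assumption holds.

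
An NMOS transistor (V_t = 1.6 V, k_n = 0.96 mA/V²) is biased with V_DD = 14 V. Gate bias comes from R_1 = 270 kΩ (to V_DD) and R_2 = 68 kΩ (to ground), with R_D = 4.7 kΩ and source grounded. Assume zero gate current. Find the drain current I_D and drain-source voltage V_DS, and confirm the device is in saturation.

V_G = V_DD·R_2/(R_1+R_2) = 14×68/338 = 2.82 V. With the source grounded, V_GS = V_G = 2.82 V.
Assume saturation: I_D = (k_n/2)(V_GS − V_t)² = (0.96/2)×(2.82 − 1.6)² = 0.48×1.22² = 0.71 mA.
V_DS = V_DD − I_D·R_D = 14 − 0.71×4.7 = 10.7 V.
Saturation requires V_DS ≥ V_GS − V_t = 1.22 V; 10.7 ≥ 1.22 ✓.

I_D ≈ 0.71 mA, V_DS ≈ 11 V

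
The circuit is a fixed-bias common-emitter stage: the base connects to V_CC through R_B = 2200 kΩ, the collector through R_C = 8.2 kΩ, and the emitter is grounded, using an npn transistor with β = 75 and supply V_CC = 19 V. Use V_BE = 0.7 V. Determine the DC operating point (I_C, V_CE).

I_C ≈ 0.62 mA, V_CE ≈ 14 V

Base loop: V_CC = I_B·R_B + V_BE, so I_B = (19 − 0.7)/2200 kΩ = 0.00832 mA.
In the active region I_C = β·I_B = 75 × 0.00832 = 0.624 mA.
Collector loop: V_CE = V_CC − I_C·R_C = 19 − 0.624×8.2 = 13.9 V.
Since V_CE = 13.9 V > V_CE(sat) ≈ 0.2 V, the transistor is in the active region as assumed.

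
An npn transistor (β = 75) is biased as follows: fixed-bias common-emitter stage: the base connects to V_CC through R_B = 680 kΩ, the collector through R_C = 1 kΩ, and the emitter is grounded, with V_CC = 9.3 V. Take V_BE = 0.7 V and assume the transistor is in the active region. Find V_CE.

V_CE ≈ 8.4 V

Base loop: V_CC = I_B·R_B + V_BE, so I_B = (9.3 − 0.7)/680 kΩ = 0.0126 mA.
In the active region I_C = β·I_B = 75 × 0.0126 = 0.949 mA.
Collector loop: V_CE = V_CC − I_C·R_C = 9.3 − 0.949×1 = 8.35 V.
Since V_CE = 8.35 V > V_CE(sat) ≈ 0.2 V, the transistor is in the active region as assumed.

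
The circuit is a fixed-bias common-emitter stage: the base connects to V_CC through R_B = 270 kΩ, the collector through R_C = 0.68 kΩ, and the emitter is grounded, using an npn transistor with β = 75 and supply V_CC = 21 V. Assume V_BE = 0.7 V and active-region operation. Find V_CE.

Base loop: V_CC = I_B·R_B + V_BE, so I_B = (21 − 0.7)/270 kΩ = 0.0752 mA.
In the active region I_C = β·I_B = 75 × 0.0752 = 5.64 mA.
Collector loop: V_CE = V_CC − I_C·R_C = 21 − 5.64×0.68 = 17.2 V.
Since V_CE = 17.2 V > V_CE(sat) ≈ 0.2 V, the transistor is in the active region as assumed.

V_CE ≈ 17 V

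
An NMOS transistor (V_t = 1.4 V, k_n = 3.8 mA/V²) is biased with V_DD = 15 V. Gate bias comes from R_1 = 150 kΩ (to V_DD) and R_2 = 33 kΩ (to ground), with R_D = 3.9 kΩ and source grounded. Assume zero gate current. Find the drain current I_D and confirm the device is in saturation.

V_G = V_DD·R_2/(R_1+R_2) = 15×33/183 = 2.7 V. With the source grounded, V_GS = V_G = 2.7 V.
Assume saturation: I_D = (k_n/2)(V_GS − V_t)² = (3.8/2)×(2.7 − 1.4)² = 1.9×1.3² = 3.24 mA.
V_DS = V_DD − I_D·R_D = 15 − 3.24×3.9 = 2.38 V.
Saturation requires V_DS ≥ V_GS − V_t = 1.3 V; 2.38 ≥ 1.3 ✓.

I_D ≈ 3.2 mA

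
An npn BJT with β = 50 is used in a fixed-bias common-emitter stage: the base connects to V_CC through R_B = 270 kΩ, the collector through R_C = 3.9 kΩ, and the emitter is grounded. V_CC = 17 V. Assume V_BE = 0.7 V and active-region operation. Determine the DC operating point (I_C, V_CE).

I_C ≈ 3 mA, V_CE ≈ 5.2 V

Base loop: V_CC = I_B·R_B + V_BE, so I_B = (17 − 0.7)/270 kΩ = 0.0604 mA.
In the active region I_C = β·I_B = 50 × 0.0604 = 3.02 mA.
Collector loop: V_CE = V_CC − I_C·R_C = 17 − 3.02×3.9 = 5.23 V.
Since V_CE = 5.23 V > V_CE(sat) ≈ 0.2 V, the transistor is in the active region as assumed.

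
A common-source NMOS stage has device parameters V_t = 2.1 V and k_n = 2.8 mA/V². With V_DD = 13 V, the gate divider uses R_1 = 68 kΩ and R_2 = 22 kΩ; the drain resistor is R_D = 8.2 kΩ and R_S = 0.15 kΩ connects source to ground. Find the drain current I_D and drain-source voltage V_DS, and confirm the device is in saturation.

I_D ≈ 1.1 mA, V_DS ≈ 3.4 V

V_G = V_DD·R_2/(R_1+R_2) = 13×22/90 = 3.18 V.
Assume saturation: I_D = (k_n/2)(V_GS − V_t)² with V_GS = V_G − I_D·R_S = 3.18 − 0.15·I_D.
Substituting gives 0.0315·I_D² − 1.45·I_D + 1.63 = 0, with roots I_D = 1.15 or 45 mA.
The root I_D = 45 mA gives V_GS = -3.57 V ≤ V_t, so take I_D = 1.15 mA.
Then V_GS = 3.01 V and V_DS = V_DD − I_D(R_D+R_S) = 13 − 1.15×8.35 = 3.41 V.
Saturation requires V_DS ≥ V_GS − V_t = 0.906 V; 3.41 ≥ 0.906 ✓.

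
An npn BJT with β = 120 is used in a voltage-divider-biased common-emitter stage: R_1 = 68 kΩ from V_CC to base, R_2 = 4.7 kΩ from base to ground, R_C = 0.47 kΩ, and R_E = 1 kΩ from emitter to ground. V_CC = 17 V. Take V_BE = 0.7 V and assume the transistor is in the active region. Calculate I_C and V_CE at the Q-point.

Thevenize the base divider: V_Th = V_CC·R_2/(R_1+R_2) = 17×4.7/72.7 = 1.1 V, R_Th = R_1‖R_2 = 4.4 kΩ.
Base-emitter loop: V_Th = I_B·R_Th + V_BE + (β+1)I_B·R_E, so I_B = (1.1 − 0.7) / (4.4 + 121×1) = 0.00318 mA.
I_C = β·I_B = 120×0.00318 = 0.382 mA, and I_E = (β+1)I_B = 0.385 mA.
V_CE = V_CC − I_C·R_C − I_E·R_E = 17 − 0.382×0.47 − 0.385×1 = 16.4 V.
V_CE = 16.4 V > 0.2 V confirms active-region operation.

I_C ≈ 0.38 mA, V_CE ≈ 16 V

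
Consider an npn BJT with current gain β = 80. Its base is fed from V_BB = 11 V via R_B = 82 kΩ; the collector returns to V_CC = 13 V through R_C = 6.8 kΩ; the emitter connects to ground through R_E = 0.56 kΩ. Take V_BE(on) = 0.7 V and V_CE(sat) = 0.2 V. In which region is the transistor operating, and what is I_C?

saturation; I_C ≈ 1.7 mA

Assume active: I_B = (11 − 0.7)/(82 + 81×0.56) = 0.0809 mA, I_C = β·I_B = 6.47 mA.
Then V_CE = 13 − 6.47×6.8 − 6.55×0.56 = -34.7 V < 0.2 V — the active assumption fails.
Re-solve with V_CE = 0.2 V. KCL at the emitter: V_E/R_E = (V_BB−0.7−V_E)/R_B + (V_CC−0.2−V_E)/R_C, giving V_E = 1.03 V.
I_C = (V_CC − 0.2 − V_E)/R_C = (12.8 − 1.03)/6.8 = 1.73 mA.
Check: I_B = (10.3 − 1.03)/82 = 0.113 mA, and β·I_B = 9.04 mA > I_C, confirming saturation.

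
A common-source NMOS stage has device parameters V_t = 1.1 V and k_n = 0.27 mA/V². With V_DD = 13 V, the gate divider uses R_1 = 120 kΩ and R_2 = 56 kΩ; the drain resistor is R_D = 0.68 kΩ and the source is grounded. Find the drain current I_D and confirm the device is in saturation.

I_D ≈ 1.2 mA

V_G = V_DD·R_2/(R_1+R_2) = 13×56/176 = 4.14 V. With the source grounded, V_GS = V_G = 4.14 V.
Assume saturation: I_D = (k_n/2)(V_GS − V_t)² = (0.27/2)×(4.14 − 1.1)² = 0.135×3.04² = 1.24 mA.
V_DS = V_DD − I_D·R_D = 13 − 1.24×0.68 = 12.2 V.
Saturation requires V_DS ≥ V_GS − V_t = 3.04 V; 12.2 ≥ 3.04 ✓.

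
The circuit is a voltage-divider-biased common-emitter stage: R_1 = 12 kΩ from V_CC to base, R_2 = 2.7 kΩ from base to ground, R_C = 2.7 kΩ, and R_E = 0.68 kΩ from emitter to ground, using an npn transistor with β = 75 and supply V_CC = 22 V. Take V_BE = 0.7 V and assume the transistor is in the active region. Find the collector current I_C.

I_C ≈ 4.7 mA

Thevenize the base divider: V_Th = V_CC·R_2/(R_1+R_2) = 22×2.7/14.7 = 4.04 V, R_Th = R_1‖R_2 = 2.2 kΩ.
Base-emitter loop: V_Th = I_B·R_Th + V_BE + (β+1)I_B·R_E, so I_B = (4.04 − 0.7) / (2.2 + 76×0.68) = 0.062 mA.
I_C = β·I_B = 75×0.062 = 4.65 mA, and I_E = (β+1)I_B = 4.71 mA.
V_CE = V_CC − I_C·R_C − I_E·R_E = 22 − 4.65×2.7 − 4.71×0.68 = 6.24 V.
V_CE = 6.24 V > 0.2 V confirms active-region operation.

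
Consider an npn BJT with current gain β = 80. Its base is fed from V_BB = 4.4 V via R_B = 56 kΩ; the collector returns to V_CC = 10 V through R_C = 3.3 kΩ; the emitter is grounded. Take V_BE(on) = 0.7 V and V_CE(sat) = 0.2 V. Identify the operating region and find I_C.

saturation; I_C ≈ 3 mA

Assume active: I_B = (4.4 − 0.7)/56 = 0.0661 mA, giving I_C = β·I_B = 5.29 mA.
But then V_CE = 10 − 5.29×3.3 = -7.44 V < V_CE(sat) = 0.2 V — impossible in the active region.
So the transistor is saturated. With V_CE = 0.2 V, I_C = (V_CC − 0.2)/R_C = 9.8/3.3 = 2.97 mA.
Check: β·I_B = 5.29 mA > I_C = 2.97 mA, confirming saturation.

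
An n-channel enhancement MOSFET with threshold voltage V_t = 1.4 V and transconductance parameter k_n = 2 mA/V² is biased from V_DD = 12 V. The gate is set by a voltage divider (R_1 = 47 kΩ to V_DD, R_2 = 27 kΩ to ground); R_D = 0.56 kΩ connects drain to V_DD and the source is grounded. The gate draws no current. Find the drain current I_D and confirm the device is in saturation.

V_G = V_DD·R_2/(R_1+R_2) = 12×27/74 = 4.38 V. With the source grounded, V_GS = V_G = 4.38 V.
Assume saturation: I_D = (k_n/2)(V_GS − V_t)² = (2/2)×(4.38 − 1.4)² = 1×2.98² = 8.87 mA.
V_DS = V_DD − I_D·R_D = 12 − 8.87×0.56 = 7.03 V.
Saturation requires V_DS ≥ V_GS − V_t = 2.98 V; 7.03 ≥ 2.98 ✓.

I_D ≈ 8.9 mA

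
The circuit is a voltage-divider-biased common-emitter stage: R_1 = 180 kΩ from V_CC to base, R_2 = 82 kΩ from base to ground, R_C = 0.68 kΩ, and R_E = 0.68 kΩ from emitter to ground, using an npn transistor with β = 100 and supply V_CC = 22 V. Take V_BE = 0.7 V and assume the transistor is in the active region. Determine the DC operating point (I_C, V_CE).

I_C ≈ 4.9 mA, V_CE ≈ 15 V

Thevenize the base divider: V_Th = V_CC·R_2/(R_1+R_2) = 22×82/262 = 6.89 V, R_Th = R_1‖R_2 = 56.3 kΩ.
Base-emitter loop: V_Th = I_B·R_Th + V_BE + (β+1)I_B·R_E, so I_B = (6.89 − 0.7) / (56.3 + 101×0.68) = 0.0495 mA.
I_C = β·I_B = 100×0.0495 = 4.95 mA, and I_E = (β+1)I_B = 5 mA.
V_CE = V_CC − I_C·R_C − I_E·R_E = 22 − 4.95×0.68 − 5×0.68 = 15.2 V.
V_CE = 15.2 V > 0.2 V confirms active-region operation.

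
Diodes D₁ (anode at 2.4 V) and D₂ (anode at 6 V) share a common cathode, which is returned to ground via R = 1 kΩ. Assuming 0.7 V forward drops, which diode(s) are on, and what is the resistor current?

Only D₂ conducts; I_R ≈ 5.3 mA

Assume both conduct. Then node N would need to be at both 2.4−0.7 = 1.7 V and 6−0.7 = 5.3 V, which is impossible.
Assume only D₂ conducts: V_N = 6 − 0.7 = 5.3 V, so I_R = 5.3/1 = 5.3 mA.
Check D₁: its anode-to-cathode voltage is 2.4 − 5.3 = -2.9 V < 0.7 V, so it is off. The assumption is consistent.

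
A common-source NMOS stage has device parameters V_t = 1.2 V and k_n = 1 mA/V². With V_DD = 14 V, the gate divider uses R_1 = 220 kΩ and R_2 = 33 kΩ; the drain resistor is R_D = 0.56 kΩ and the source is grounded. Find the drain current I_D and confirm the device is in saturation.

V_G = V_DD·R_2/(R_1+R_2) = 14×33/253 = 1.83 V. With the source grounded, V_GS = V_G = 1.83 V.
Assume saturation: I_D = (k_n/2)(V_GS − V_t)² = (1/2)×(1.83 − 1.2)² = 0.5×0.626² = 0.196 mA.
V_DS = V_DD − I_D·R_D = 14 − 0.196×0.56 = 13.9 V.
Saturation requires V_DS ≥ V_GS − V_t = 0.626 V; 13.9 ≥ 0.626 ✓.

I_D ≈ 0.2 mA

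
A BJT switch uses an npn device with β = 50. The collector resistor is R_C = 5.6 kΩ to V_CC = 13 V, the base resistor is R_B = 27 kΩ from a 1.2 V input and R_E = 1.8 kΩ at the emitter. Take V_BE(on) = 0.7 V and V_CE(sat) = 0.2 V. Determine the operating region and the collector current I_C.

active; I_C ≈ 0.21 mA

Assume active. Base-emitter loop: I_B = (V_BB − V_BE)/(R_B + (β+1)R_E) = (1.2 − 0.7)/(27 + 51×1.8) = 0.00421 mA.
I_C = β·I_B = 50×0.00421 = 0.21 mA.
V_CE = V_CC − I_C·R_C − I_E·R_E = 13 − 0.21×5.6 − 0.215×1.8 = 11.4 V > V_CE(sat), so the active-region assumption holds.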